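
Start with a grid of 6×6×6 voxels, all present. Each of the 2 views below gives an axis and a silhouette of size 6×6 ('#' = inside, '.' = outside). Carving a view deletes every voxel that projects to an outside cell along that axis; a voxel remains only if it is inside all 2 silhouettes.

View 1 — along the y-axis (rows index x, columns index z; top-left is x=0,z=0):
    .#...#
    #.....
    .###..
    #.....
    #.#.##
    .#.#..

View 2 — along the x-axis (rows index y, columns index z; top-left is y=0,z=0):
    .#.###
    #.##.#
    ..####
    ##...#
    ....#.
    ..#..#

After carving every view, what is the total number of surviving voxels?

voxel count = 37

initial block: 6^3 = 216
carve view 1 (along y, XZ-mask fill 13/36): 78 voxels remain
carve view 2 (along x, YZ-mask fill 18/36): 37 voxels remain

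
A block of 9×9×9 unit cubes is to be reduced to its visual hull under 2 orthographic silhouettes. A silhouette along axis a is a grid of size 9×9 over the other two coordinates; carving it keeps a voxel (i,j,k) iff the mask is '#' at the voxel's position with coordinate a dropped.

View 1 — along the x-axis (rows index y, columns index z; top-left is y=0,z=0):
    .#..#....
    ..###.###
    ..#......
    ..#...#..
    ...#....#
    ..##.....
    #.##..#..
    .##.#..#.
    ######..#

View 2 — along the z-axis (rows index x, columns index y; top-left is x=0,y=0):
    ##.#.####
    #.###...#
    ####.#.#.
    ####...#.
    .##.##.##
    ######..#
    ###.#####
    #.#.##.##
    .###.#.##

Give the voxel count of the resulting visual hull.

|visual hull| = 185

start: 9×9×9 = 729 voxels
carve view 1 (along x, YZ-mask fill 30/81): 270 voxels remain
carve view 2 (along z, XY-mask fill 56/81): 185 voxels remain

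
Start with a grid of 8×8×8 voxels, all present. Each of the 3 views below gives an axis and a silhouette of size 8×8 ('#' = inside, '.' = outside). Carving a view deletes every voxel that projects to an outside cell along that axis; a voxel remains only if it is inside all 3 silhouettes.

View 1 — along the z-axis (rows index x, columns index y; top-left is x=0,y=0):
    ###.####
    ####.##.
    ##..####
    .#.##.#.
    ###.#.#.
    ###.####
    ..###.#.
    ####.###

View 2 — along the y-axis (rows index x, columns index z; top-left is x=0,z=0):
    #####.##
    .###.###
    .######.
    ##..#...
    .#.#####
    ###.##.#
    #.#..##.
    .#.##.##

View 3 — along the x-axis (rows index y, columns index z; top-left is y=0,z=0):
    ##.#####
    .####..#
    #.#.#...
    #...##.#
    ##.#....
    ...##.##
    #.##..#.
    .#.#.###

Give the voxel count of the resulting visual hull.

before carving: 512 voxels (8×8×8)
carve view 1 (along z, XY-mask fill 46/64): 368 voxels remain
carve view 2 (along y, XZ-mask fill 43/64): 256 voxels remain
carve view 3 (along x, YZ-mask fill 35/64): 141 voxels remain

voxel count = 141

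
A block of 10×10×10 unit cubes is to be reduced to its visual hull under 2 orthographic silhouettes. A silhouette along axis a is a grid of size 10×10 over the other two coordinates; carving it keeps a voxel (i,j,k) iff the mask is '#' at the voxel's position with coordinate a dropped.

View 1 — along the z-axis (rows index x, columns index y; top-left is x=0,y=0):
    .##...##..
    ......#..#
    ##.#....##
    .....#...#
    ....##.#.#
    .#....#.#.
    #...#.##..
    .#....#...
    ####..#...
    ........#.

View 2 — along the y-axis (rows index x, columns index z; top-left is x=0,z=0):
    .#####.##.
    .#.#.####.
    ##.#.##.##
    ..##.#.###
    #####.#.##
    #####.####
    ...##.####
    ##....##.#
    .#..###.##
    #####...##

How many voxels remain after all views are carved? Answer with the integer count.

remaining voxels: 217

full grid |V| = 1000
carve view 1 (along z, XY-mask fill 32/100): 320 voxels remain
carve view 2 (along y, XZ-mask fill 67/100): 217 voxels remain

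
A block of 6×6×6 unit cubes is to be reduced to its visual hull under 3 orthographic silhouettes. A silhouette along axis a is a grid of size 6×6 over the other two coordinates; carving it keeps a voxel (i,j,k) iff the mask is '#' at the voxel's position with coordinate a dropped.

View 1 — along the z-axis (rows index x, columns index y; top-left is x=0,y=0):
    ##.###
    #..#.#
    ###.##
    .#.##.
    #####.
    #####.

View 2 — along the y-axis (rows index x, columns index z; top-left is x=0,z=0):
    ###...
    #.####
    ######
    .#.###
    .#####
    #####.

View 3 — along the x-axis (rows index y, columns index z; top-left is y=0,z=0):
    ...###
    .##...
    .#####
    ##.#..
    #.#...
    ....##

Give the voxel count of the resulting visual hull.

voxel count = 56

before carving: 216 voxels (6×6×6)
after view 1 [z-axis, 26 of 36 cells solid] → remaining = 156
after view 2 [y-axis, 28 of 36 cells solid] → remaining = 122
after view 3 [x-axis, 17 of 36 cells solid] → remaining = 56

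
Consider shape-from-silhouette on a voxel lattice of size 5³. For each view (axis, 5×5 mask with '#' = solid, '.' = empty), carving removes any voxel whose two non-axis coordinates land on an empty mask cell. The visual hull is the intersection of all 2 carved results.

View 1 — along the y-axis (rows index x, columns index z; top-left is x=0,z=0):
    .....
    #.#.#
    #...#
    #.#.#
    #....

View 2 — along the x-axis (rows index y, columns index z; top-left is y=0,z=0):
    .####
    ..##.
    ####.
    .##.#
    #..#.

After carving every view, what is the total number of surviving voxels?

initial block: 5^3 = 125
[1] y-view keeps 9 columns → grid now 45
[2] x-view keeps 15 columns → grid now 22

remaining voxels: 22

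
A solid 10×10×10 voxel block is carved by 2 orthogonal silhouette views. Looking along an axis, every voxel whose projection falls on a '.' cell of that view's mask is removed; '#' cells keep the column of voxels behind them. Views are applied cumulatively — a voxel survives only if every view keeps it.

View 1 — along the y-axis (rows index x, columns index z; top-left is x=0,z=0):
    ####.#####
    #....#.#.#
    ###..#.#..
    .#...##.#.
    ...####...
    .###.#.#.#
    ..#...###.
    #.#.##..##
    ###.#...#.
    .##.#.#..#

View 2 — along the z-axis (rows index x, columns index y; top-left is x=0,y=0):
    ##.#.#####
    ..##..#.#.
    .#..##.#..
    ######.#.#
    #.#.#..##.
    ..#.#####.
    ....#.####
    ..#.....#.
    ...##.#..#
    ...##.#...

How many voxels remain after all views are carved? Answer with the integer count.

start: 10×10×10 = 1000 voxels
after view 1 [y-axis, 52 of 100 cells solid] → remaining = 520
after view 2 [z-axis, 49 of 100 cells solid] → remaining = 263

|visual hull| = 263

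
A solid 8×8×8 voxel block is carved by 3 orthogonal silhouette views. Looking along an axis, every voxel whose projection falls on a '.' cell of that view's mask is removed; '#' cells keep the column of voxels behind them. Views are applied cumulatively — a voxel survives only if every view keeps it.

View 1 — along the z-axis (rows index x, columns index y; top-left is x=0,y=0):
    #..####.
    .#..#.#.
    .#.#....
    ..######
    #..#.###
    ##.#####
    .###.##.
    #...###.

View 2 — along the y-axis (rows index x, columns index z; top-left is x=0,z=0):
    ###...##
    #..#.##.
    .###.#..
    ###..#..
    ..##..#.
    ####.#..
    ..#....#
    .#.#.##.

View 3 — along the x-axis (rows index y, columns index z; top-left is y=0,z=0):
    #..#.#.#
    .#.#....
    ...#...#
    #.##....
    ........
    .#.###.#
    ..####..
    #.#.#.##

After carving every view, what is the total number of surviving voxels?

before carving: 512 voxels (8×8×8)
  1. axis=2 (XY plane), |mask|=37  ⇒  voxels=296
  2. axis=1 (XZ plane), |mask|=31  ⇒  voxels=145
  3. axis=0 (YZ plane), |mask|=25  ⇒  voxels=57

57 voxels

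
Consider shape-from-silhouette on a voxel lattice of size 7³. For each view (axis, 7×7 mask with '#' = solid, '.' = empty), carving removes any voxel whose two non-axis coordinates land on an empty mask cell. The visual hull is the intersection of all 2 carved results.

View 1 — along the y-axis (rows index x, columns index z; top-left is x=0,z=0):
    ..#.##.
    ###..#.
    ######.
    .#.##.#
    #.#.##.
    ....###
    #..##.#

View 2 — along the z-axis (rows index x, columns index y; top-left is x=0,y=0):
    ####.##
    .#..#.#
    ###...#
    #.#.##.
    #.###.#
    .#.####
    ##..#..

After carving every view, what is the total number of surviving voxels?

|visual hull| = 117

initial block: 7^3 = 343
V1 y: intersect with XZ mask (28 set) -- 196 left
V2 z: intersect with XY mask (30 set) -- 117 left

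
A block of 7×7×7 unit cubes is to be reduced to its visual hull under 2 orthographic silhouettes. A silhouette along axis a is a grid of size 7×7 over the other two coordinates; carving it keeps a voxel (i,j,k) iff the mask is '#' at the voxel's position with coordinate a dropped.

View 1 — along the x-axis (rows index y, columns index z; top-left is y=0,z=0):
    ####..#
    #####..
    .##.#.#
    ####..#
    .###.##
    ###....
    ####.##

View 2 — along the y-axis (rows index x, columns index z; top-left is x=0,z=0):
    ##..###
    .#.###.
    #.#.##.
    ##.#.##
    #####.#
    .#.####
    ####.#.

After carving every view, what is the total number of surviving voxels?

155 voxels

start: 7×7×7 = 343 voxels
  1. axis=0 (YZ plane), |mask|=33  ⇒  voxels=231
  2. axis=1 (XZ plane), |mask|=34  ⇒  voxels=155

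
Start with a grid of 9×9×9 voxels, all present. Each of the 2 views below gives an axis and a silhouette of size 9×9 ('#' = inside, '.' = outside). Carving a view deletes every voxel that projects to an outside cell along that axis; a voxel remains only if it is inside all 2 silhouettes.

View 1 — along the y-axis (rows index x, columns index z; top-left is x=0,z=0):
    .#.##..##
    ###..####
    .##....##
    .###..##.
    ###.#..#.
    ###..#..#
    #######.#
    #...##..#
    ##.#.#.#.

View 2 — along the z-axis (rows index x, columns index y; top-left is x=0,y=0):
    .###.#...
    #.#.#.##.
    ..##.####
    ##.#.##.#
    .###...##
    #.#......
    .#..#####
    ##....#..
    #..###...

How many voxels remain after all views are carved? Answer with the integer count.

before carving: 729 voxels (9×9×9)
step 1: project along y, AND mask (48/81) → |grid| = 432
step 2: project along z, AND mask (41/81) → |grid| = 224

|visual hull| = 224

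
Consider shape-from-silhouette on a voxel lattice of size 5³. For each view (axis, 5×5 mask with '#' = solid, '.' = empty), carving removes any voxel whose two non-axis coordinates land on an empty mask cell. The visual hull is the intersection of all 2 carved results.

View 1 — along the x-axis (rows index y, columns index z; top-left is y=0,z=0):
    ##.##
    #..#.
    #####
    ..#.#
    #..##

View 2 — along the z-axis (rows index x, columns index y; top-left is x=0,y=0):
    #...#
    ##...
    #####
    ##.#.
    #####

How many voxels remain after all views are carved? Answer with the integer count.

|visual hull| = 53

full grid |V| = 125
after view 1 [x-axis, 16 of 25 cells solid] → remaining = 80
after view 2 [z-axis, 17 of 25 cells solid] → remaining = 53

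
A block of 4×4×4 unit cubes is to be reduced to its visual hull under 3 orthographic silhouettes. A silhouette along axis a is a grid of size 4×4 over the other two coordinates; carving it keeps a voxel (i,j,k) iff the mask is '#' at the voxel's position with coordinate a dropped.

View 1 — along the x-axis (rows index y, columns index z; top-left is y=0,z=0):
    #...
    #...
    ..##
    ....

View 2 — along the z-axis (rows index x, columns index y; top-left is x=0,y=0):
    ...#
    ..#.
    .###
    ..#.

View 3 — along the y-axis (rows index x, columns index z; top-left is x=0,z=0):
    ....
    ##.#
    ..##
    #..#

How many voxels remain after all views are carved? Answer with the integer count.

before carving: 64 voxels (4×4×4)
[1] x-view keeps 4 columns → grid now 16
[2] z-view keeps 6 columns → grid now 7
[3] y-view keeps 7 columns → grid now 4

remaining voxels: 4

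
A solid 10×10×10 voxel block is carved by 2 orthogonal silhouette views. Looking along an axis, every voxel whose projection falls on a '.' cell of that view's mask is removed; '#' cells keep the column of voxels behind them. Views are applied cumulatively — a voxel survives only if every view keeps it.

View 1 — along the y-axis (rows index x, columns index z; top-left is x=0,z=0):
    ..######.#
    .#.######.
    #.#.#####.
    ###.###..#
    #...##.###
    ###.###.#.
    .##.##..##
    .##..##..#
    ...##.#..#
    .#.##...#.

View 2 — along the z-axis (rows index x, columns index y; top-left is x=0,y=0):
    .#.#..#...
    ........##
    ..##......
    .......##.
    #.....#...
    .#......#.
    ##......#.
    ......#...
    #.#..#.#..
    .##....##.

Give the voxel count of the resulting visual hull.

|visual hull| = 144

full grid |V| = 1000
V1 y: intersect with XZ mask (60 set) -- 600 left
V2 z: intersect with XY mask (25 set) -- 144 left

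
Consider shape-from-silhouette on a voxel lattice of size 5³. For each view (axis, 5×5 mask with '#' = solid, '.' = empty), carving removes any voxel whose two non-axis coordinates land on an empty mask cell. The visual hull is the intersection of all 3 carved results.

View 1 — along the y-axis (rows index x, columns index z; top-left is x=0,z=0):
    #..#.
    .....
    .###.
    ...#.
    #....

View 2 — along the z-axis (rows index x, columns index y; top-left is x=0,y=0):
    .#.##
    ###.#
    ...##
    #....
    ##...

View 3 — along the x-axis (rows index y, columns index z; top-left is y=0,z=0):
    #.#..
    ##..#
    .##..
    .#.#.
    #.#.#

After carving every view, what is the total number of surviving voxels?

full grid |V| = 125
V1 y: intersect with XZ mask (7 set) -- 35 left
V2 z: intersect with XY mask (12 set) -- 15 left
V3 x: intersect with YZ mask (12 set) -- 8 left

8 voxels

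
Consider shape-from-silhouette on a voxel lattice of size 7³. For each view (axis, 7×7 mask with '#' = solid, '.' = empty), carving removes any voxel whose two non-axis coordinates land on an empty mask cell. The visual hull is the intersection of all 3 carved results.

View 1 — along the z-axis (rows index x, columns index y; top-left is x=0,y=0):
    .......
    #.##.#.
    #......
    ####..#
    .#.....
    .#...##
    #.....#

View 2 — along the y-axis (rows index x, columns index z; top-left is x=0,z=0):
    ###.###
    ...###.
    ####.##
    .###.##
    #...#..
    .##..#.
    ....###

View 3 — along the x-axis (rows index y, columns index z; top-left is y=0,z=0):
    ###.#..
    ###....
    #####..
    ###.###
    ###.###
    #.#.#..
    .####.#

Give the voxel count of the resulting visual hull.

voxel count = 33

start: 7×7×7 = 343 voxels
[1] z-view keeps 16 columns → grid now 112
[2] y-view keeps 28 columns → grid now 60
[3] x-view keeps 32 columns → grid now 33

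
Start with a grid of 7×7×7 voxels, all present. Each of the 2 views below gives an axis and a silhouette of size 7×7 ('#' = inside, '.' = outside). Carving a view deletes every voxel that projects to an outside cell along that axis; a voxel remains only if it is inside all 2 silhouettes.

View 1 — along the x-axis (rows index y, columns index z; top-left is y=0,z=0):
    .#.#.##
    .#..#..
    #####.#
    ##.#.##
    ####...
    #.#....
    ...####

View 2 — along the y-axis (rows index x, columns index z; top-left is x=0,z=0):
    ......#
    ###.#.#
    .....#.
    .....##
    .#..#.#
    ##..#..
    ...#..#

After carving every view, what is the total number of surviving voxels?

voxel count = 66

before carving: 343 voxels (7×7×7)
carve view 1 (along x, YZ-mask fill 27/49): 189 voxels remain
carve view 2 (along y, XZ-mask fill 17/49): 66 voxels remain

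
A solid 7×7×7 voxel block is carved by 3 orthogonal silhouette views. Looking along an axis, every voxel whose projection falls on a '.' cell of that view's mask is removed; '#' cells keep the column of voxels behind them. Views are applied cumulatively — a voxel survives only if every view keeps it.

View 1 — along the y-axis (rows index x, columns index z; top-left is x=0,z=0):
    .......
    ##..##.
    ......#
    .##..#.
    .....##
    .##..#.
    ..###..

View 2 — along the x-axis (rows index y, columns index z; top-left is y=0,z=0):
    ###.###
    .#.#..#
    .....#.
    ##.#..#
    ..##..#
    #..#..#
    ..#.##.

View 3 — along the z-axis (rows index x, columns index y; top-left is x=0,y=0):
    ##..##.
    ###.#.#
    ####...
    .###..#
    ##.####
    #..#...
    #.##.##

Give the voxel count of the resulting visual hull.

33 voxels

full grid |V| = 343
after view 1 [y-axis, 16 of 49 cells solid] → remaining = 112
after view 2 [x-axis, 23 of 49 cells solid] → remaining = 51
after view 3 [z-axis, 30 of 49 cells solid] → remaining = 33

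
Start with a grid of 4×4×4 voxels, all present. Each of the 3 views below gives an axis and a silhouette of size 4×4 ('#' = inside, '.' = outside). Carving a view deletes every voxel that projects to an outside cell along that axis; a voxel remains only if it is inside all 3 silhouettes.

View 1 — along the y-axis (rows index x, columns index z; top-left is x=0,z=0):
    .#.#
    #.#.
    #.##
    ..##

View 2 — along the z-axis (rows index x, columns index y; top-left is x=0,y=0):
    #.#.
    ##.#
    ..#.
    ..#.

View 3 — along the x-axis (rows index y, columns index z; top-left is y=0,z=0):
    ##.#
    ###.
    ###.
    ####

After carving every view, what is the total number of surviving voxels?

start: 4×4×4 = 64 voxels
[1] y-view keeps 9 columns → grid now 36
[2] z-view keeps 7 columns → grid now 15
[3] x-view keeps 13 columns → grid now 11

|visual hull| = 11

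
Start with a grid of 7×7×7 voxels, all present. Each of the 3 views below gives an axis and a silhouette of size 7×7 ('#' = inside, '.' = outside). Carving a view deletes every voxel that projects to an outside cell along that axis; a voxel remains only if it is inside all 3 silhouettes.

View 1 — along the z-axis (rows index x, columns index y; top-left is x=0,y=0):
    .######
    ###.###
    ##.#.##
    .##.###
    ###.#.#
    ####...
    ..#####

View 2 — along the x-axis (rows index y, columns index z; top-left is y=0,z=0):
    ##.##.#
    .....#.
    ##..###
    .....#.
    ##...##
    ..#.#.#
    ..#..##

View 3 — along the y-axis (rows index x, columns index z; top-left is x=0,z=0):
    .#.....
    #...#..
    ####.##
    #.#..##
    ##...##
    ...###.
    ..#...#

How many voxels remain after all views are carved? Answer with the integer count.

remaining voxels: 57

before carving: 343 voxels (7×7×7)
step 1: project along z, AND mask (36/49) → |grid| = 252
step 2: project along x, AND mask (22/49) → |grid| = 113
step 3: project along y, AND mask (22/49) → |grid| = 57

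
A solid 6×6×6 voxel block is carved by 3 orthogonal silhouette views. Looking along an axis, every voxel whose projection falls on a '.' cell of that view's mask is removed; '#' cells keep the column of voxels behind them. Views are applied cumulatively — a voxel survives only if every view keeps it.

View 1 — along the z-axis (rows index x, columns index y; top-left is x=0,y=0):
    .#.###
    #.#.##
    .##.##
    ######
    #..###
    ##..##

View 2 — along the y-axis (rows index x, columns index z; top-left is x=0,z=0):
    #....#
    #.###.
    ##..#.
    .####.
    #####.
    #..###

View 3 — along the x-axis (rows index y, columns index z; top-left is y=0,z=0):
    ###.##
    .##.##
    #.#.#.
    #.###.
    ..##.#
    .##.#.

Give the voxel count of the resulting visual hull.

voxel count = 56

before carving: 216 voxels (6×6×6)
[1] z-view keeps 26 columns → grid now 156
[2] y-view keeps 22 columns → grid now 96
[3] x-view keeps 22 columns → grid now 56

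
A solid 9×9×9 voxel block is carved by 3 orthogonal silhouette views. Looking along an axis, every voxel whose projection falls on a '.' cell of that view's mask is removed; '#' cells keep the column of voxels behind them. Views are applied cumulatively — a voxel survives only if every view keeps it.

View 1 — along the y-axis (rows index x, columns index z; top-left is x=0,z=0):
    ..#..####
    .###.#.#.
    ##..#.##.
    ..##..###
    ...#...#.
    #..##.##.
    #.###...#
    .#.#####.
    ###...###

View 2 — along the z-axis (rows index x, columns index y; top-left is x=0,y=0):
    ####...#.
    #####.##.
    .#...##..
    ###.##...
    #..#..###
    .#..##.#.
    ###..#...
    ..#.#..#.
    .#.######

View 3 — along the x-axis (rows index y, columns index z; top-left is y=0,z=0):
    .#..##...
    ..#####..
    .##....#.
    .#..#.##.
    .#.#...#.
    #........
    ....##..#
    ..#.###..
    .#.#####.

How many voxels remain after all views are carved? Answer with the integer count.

|visual hull| = 77

initial block: 9^3 = 729
[1] y-view keeps 44 columns → grid now 396
[2] z-view keeps 43 columns → grid now 210
[3] x-view keeps 32 columns → grid now 77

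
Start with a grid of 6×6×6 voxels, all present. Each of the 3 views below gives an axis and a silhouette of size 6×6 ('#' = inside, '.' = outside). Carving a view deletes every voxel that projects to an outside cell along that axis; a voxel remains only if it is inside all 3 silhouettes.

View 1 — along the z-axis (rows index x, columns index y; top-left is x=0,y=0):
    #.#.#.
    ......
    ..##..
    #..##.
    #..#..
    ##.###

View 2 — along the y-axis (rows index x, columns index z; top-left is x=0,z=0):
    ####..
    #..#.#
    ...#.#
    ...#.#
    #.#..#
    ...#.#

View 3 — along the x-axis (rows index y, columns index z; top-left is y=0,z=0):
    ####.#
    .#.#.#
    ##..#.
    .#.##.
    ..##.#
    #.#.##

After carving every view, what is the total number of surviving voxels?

initial block: 6^3 = 216
  1. axis=2 (XY plane), |mask|=15  ⇒  voxels=90
  2. axis=1 (XZ plane), |mask|=16  ⇒  voxels=38
  3. axis=0 (YZ plane), |mask|=21  ⇒  voxels=25

voxel count = 25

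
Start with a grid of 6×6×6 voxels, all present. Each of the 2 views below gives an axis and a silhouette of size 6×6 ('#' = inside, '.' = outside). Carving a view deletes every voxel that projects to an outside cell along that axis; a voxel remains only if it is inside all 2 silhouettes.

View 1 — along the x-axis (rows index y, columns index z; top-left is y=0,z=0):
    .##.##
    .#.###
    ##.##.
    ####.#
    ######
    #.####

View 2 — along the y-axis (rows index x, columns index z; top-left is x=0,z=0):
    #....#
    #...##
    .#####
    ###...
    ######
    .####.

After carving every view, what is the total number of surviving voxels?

before carving: 216 voxels (6×6×6)
carve view 1 (along x, YZ-mask fill 28/36): 168 voxels remain
carve view 2 (along y, XZ-mask fill 23/36): 107 voxels remain

remaining voxels: 107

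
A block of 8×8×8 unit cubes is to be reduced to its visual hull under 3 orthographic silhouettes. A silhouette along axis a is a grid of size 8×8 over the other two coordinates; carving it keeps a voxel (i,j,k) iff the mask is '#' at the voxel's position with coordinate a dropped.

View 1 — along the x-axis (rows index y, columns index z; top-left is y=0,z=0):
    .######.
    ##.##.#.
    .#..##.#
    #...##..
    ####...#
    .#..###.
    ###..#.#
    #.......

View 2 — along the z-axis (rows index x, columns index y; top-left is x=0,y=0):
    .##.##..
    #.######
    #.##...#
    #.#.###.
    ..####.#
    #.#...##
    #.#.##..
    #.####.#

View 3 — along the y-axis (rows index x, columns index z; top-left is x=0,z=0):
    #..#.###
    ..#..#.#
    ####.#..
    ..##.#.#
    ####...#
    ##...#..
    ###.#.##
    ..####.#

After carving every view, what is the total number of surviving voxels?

88 voxels

before carving: 512 voxels (8×8×8)
  1. axis=0 (YZ plane), |mask|=33  ⇒  voxels=264
  2. axis=2 (XY plane), |mask|=39  ⇒  voxels=159
  3. axis=1 (XZ plane), |mask|=36  ⇒  voxels=88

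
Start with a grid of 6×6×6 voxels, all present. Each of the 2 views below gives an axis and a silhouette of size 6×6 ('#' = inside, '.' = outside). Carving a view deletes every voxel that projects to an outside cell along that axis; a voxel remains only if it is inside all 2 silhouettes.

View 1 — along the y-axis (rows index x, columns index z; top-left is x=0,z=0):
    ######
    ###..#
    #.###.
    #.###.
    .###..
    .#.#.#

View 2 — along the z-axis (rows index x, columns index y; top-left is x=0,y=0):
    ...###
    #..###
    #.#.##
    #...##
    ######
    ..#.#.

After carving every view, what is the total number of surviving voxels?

full grid |V| = 216
[1] y-view keeps 24 columns → grid now 144
[2] z-view keeps 22 columns → grid now 86

voxel count = 86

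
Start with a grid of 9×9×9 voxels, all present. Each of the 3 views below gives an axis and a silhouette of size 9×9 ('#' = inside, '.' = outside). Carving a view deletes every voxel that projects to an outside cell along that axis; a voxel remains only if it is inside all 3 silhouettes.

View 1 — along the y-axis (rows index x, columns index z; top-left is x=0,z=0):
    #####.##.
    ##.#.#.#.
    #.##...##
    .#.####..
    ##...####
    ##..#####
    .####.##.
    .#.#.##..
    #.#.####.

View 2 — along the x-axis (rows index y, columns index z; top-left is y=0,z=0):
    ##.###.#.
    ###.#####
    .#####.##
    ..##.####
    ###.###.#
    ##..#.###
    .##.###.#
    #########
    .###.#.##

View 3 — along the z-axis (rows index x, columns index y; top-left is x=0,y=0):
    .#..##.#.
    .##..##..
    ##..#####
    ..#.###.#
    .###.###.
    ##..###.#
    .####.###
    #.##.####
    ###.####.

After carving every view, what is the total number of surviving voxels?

initial block: 9^3 = 729
  1. axis=1 (XZ plane), |mask|=51  ⇒  voxels=459
  2. axis=0 (YZ plane), |mask|=61  ⇒  voxels=342
  3. axis=2 (XY plane), |mask|=53  ⇒  voxels=226

remaining voxels: 226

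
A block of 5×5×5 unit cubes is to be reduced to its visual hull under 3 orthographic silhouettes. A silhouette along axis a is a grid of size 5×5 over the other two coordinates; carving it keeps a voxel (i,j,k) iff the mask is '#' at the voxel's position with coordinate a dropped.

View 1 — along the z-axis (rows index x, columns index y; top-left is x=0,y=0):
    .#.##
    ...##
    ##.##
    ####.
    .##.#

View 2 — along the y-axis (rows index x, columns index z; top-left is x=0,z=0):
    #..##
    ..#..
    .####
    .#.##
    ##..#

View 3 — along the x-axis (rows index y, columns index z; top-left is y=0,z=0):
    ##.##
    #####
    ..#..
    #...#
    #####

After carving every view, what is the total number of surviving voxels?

voxel count = 34

initial block: 5^3 = 125
step 1: project along z, AND mask (16/25) → |grid| = 80
step 2: project along y, AND mask (14/25) → |grid| = 48
step 3: project along x, AND mask (17/25) → |grid| = 34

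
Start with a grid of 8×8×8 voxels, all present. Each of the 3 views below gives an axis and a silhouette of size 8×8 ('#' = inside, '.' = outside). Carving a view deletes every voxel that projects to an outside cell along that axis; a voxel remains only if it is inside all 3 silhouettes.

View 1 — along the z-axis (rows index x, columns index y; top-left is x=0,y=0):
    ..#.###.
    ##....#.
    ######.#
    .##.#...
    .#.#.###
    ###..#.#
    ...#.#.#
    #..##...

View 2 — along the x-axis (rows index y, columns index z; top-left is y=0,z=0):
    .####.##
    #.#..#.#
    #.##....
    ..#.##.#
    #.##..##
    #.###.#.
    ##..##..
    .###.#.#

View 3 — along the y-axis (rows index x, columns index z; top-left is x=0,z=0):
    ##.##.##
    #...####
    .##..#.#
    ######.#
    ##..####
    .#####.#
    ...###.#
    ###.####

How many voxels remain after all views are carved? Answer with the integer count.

|visual hull| = 105

full grid |V| = 512
carve view 1 (along z, XY-mask fill 33/64): 264 voxels remain
carve view 2 (along x, YZ-mask fill 36/64): 149 voxels remain
carve view 3 (along y, XZ-mask fill 45/64): 105 voxels remain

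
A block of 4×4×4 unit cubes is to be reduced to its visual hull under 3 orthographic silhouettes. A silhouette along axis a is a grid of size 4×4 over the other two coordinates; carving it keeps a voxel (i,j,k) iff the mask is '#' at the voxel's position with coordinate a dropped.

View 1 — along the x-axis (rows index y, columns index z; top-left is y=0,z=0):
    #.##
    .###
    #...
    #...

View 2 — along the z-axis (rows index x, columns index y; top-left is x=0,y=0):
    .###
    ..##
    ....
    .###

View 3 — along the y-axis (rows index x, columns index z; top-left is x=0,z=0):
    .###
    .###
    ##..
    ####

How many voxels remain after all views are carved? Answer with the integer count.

start: 4×4×4 = 64 voxels
V1 x: intersect with YZ mask (8 set) -- 32 left
V2 z: intersect with XY mask (8 set) -- 12 left
V3 y: intersect with XZ mask (12 set) -- 8 left

|visual hull| = 8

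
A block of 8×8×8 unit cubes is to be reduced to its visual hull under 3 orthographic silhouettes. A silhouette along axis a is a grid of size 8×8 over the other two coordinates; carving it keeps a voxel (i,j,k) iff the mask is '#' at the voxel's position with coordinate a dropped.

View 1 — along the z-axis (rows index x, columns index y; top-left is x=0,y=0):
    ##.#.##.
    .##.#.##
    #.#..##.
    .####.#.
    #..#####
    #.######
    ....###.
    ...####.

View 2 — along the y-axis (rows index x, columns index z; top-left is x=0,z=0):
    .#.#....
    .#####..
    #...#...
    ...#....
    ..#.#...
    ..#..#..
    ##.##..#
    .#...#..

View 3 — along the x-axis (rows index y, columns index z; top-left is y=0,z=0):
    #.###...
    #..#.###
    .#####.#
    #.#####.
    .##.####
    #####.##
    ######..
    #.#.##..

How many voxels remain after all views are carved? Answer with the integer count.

|visual hull| = 79

start: 8×8×8 = 512 voxels
carve view 1 (along z, XY-mask fill 39/64): 312 voxels remain
carve view 2 (along y, XZ-mask fill 21/64): 97 voxels remain
carve view 3 (along x, YZ-mask fill 44/64): 79 voxels remain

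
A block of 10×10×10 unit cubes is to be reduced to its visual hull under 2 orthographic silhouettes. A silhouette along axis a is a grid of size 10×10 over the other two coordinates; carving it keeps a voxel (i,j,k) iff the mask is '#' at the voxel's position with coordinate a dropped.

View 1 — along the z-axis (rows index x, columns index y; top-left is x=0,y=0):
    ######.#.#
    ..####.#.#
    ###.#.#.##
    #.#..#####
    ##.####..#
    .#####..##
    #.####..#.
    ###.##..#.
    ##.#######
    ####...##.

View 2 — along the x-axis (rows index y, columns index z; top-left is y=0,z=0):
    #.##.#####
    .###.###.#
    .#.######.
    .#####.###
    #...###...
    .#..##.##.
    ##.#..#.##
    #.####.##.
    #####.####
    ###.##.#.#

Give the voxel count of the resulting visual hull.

|visual hull| = 468

full grid |V| = 1000
[1] z-view keeps 69 columns → grid now 690
[2] x-view keeps 68 columns → grid now 468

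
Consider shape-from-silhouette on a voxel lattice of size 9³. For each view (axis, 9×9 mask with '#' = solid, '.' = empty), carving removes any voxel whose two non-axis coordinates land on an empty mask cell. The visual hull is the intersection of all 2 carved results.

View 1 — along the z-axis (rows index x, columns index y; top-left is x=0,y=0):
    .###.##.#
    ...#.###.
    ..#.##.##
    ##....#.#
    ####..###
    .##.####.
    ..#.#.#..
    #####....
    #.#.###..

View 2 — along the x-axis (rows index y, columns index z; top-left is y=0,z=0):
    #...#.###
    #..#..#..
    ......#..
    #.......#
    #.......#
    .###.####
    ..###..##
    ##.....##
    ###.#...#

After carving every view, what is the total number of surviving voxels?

before carving: 729 voxels (9×9×9)
[1] z-view keeps 45 columns → grid now 405
[2] x-view keeps 34 columns → grid now 166

remaining voxels: 166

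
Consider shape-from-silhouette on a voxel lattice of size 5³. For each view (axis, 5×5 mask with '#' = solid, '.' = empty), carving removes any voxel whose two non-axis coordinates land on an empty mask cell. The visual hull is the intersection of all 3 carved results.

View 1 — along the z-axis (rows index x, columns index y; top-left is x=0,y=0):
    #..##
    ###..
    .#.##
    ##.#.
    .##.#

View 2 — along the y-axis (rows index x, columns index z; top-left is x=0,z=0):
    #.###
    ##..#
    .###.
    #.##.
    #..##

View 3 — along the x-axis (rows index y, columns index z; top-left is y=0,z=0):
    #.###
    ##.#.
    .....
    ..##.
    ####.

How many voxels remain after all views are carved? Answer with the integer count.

before carving: 125 voxels (5×5×5)
carve view 1 (along z, XY-mask fill 15/25): 75 voxels remain
carve view 2 (along y, XZ-mask fill 16/25): 48 voxels remain
carve view 3 (along x, YZ-mask fill 13/25): 31 voxels remain

|visual hull| = 31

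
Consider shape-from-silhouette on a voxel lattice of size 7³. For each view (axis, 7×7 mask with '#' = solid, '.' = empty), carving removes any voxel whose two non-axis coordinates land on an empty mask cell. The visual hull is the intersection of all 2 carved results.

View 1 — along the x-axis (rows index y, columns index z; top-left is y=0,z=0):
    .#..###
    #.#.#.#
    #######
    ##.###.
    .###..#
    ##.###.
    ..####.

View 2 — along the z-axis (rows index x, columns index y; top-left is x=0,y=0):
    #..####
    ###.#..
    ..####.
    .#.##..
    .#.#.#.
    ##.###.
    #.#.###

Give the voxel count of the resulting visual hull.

135 voxels

full grid |V| = 343
after view 1 [x-axis, 33 of 49 cells solid] → remaining = 231
after view 2 [z-axis, 29 of 49 cells solid] → remaining = 135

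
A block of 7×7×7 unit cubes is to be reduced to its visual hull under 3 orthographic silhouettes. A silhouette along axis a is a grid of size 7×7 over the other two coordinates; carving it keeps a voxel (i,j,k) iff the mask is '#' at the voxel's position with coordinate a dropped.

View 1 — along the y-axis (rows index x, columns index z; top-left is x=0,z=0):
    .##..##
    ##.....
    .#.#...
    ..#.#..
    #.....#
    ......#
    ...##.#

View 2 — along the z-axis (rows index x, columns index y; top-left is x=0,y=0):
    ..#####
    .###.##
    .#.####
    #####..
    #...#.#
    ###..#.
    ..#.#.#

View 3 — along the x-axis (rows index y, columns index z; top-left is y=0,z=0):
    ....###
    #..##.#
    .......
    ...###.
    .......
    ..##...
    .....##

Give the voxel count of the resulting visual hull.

voxel count = 16

initial block: 7^3 = 343
[1] y-view keeps 16 columns → grid now 112
[2] z-view keeps 30 columns → grid now 69
[3] x-view keeps 14 columns → grid now 16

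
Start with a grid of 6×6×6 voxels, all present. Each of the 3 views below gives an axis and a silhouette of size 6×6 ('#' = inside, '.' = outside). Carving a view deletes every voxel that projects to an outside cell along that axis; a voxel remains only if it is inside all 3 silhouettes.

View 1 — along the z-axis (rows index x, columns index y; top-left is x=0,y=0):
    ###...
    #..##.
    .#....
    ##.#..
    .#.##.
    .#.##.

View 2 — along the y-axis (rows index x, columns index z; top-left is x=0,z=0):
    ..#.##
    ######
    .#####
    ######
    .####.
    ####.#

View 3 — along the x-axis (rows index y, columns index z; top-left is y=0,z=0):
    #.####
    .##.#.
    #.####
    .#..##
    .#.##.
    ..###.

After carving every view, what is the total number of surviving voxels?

initial block: 6^3 = 216
  1. axis=2 (XY plane), |mask|=16  ⇒  voxels=96
  2. axis=1 (XZ plane), |mask|=29  ⇒  voxels=77
  3. axis=0 (YZ plane), |mask|=22  ⇒  voxels=47

voxel count = 47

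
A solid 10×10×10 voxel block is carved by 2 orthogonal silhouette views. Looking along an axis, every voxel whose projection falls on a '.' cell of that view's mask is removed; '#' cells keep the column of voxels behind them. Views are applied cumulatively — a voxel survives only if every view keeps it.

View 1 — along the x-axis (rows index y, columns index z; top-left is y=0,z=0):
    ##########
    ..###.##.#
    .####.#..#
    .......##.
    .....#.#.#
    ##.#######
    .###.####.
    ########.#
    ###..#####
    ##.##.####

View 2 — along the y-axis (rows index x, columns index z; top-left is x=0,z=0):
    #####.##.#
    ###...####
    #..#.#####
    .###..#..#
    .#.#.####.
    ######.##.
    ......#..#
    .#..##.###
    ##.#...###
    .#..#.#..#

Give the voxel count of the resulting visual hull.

full grid |V| = 1000
[1] x-view keeps 68 columns → grid now 680
[2] y-view keeps 59 columns → grid now 414

remaining voxels: 414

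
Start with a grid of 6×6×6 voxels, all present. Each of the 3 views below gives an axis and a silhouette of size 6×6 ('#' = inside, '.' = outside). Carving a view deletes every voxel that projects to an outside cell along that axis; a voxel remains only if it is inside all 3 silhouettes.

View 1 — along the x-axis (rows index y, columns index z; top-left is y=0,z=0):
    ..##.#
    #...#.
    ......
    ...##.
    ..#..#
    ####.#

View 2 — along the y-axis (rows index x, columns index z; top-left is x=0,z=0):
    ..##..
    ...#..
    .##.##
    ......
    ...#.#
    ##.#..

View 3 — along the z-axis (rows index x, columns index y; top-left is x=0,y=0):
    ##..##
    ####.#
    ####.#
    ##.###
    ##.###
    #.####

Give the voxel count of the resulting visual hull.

voxel count = 26

full grid |V| = 216
V1 x: intersect with YZ mask (14 set) -- 84 left
V2 y: intersect with XZ mask (12 set) -- 30 left
V3 z: intersect with XY mask (29 set) -- 26 left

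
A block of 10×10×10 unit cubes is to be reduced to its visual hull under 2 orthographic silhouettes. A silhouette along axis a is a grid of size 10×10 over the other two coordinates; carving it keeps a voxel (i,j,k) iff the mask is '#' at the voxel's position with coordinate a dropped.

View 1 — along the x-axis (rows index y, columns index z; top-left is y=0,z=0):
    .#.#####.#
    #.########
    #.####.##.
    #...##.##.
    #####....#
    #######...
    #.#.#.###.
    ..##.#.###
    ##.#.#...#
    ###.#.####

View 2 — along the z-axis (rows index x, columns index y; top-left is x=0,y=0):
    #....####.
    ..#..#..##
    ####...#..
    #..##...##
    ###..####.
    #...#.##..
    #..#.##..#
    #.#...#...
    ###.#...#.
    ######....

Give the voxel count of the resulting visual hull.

start: 10×10×10 = 1000 voxels
carve view 1 (along x, YZ-mask fill 66/100): 660 voxels remain
carve view 2 (along z, XY-mask fill 49/100): 323 voxels remain

323 voxels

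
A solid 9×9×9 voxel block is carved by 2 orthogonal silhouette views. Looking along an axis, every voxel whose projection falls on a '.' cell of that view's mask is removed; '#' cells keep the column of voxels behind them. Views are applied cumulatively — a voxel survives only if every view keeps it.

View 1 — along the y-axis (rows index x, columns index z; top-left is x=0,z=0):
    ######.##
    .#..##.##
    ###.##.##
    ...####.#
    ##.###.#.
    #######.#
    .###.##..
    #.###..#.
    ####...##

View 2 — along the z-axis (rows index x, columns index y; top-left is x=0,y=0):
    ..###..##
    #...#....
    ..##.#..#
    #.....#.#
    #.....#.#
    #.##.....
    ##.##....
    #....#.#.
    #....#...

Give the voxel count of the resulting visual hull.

full grid |V| = 729
carve view 1 (along y, XZ-mask fill 55/81): 495 voxels remain
carve view 2 (along z, XY-mask fill 29/81): 182 voxels remain

182 voxels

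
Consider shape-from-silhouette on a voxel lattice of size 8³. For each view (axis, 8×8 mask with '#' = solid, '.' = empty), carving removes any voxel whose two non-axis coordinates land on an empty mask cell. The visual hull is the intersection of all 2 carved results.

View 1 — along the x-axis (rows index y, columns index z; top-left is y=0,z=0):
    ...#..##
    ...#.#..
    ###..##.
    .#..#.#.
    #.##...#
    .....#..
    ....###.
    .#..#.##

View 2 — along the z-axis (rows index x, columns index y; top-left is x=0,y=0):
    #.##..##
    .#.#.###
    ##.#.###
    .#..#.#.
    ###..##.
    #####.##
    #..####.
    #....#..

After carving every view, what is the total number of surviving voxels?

full grid |V| = 512
[1] x-view keeps 25 columns → grid now 200
[2] z-view keeps 38 columns → grid now 112

voxel count = 112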